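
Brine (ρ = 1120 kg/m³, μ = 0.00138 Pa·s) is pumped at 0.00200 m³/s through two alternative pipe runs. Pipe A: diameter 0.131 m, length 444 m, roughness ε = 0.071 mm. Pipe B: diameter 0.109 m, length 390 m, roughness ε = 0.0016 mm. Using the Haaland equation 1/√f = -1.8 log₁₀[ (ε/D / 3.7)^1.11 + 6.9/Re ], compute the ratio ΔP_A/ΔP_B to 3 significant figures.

Pipe A: V = Q/A = 0.002/0.01348 = 0.1484 m/s; Re = 1.578e+04; ε/D = 0.000542; Haaland → f = 0.02822; ΔP_A = f(L/D)(ρV²/2) = 1179 Pa.
Pipe B: V = Q/A = 0.002/0.009331 = 0.2143 m/s; Re = 1.896e+04; ε/D = 1.47e-05; Haaland → f = 0.02612; ΔP_B = f(L/D)(ρV²/2) = 2404 Pa.
ΔP_A/ΔP_B = 1179/2404 = 0.491.

ΔP_A/ΔP_B ≈ 0.491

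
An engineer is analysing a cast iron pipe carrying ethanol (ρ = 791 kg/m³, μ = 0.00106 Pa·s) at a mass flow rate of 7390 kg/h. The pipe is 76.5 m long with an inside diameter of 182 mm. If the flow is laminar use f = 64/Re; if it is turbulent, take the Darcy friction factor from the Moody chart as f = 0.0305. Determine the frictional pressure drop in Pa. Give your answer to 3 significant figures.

ΔP ≈ 50.5 Pa

ṁ = 7390 kg/h = 7390/3600 = 2.053 kg/s.
A = πD²/4 = π(0.182)²/4 = 0.02602 m²; mean velocity V = ṁ/(ρA) = 2.053/(791 · 0.02602) = 0.09975 m/s.
Reynolds number Re = ρVD/μ = 791 · 0.09975 · 0.182 / 0.00106 = 1.355e+04.
Re > 4000 → turbulent; use the Moody-chart value f = 0.0305.
Darcy-Weisbach: ΔP = f(L/D)(ρV²/2) = 0.0305·(76.5/0.182)·(791·0.09975²/2) = 0.0305·420.3·3.936 = 50.45 Pa.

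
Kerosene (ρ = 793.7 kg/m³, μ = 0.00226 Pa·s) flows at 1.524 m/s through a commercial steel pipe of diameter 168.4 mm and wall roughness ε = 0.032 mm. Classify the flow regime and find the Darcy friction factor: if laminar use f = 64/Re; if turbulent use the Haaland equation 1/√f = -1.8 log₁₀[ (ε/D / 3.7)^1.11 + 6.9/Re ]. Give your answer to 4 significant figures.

f ≈ 0.01903

Re = ρVD/μ = 793.7·1.524·0.1684/0.00226 = 9.013e+04.
Re > 4000 → turbulent. ε/D = 3.2e-05/0.1684 = 0.00019; Haaland: 1/√f = -1.8 log₁₀[1.73e-05 + 7.66e-05] = 7.249, so f = 0.01903.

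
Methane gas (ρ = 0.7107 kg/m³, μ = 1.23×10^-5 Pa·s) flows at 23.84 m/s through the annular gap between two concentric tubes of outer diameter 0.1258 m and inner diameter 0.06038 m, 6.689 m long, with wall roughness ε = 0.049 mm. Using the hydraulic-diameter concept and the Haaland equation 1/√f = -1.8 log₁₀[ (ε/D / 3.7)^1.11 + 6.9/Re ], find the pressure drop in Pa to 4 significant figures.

ΔP ≈ 439.8 Pa

Hydraulic diameter D_h = 4A/P = D_o - D_i = 0.1258 - 0.06038 = 0.06542 m.
Re = ρVD_h/μ = 0.7107·23.84·0.06542/1.23e-05 = 9.012e+04.
ε/D_h = 4.9e-05/0.06542 = 0.000749; Haaland gives 1/√f = -1.8 log₁₀[7.94e-05+7.66e-05] = 6.852, so f = 0.0213.
ΔP = f(L/D_h)(ρV²/2) = 0.0213·6.689/0.06542·202 = 439.8 Pa.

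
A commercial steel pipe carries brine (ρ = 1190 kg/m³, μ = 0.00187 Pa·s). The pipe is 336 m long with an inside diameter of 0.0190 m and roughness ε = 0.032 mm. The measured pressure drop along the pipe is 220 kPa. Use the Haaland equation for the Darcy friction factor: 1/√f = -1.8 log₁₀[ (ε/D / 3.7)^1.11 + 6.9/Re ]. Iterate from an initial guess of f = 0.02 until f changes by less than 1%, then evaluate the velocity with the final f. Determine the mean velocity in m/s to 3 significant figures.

V ≈ 0.791 m/s

Rearranging Darcy-Weisbach: V = √(2·ΔP·D/(f·L·ρ)). With ε/D = 3.2e-05/0.019 = 0.00168, iterate starting from f = 0.02:
  f = 0.02 → V = √(2·2.2e+05·0.019/(0.02·336·1190)) = 1.022 m/s; Re = ρVD/μ = 1.236e+04; f → 0.03165
  f = 0.03165 → V = 0.8128 m/s; Re = 9828; f → 0.03324
  f = 0.03324 → V = 0.7931 m/s; Re = 9589; f → 0.03343
Converged (Δf/f < 1%). With the final f = 0.03343: V = √(2·2.2e+05·0.019/(0.03343·336·1190)) = 0.7909 m/s.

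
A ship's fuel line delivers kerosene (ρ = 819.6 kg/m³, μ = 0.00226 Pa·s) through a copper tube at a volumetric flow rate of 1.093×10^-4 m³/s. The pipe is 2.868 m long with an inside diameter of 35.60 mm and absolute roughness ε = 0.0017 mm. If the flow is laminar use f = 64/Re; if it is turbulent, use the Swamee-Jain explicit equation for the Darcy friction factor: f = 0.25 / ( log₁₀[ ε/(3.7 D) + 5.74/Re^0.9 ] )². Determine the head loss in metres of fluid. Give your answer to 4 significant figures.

Cross-sectional area A = πD²/4 = π(0.0356)²/4 = 0.0009954 m²; mean velocity V = Q/A = 0.0001093/0.0009954 = 0.1098 m/s.
Reynolds number Re = ρVD/μ = 819.6 · 0.1098 · 0.0356 / 0.00226 = 1418.
Re < 2300 → laminar flow, so f = 64/Re = 64/1418 = 0.04514 (the turbulent correlation is not needed).
Darcy-Weisbach: ΔP = f(L/D)(ρV²/2) = 0.04514·(2.868/0.0356)·(819.6·0.1098²/2) = 0.04514·80.56·4.941 = 17.97 Pa.
Head loss h_f = ΔP/(ρg) = 17.97/(819.6·9.81) = 0.002235 m.

h_f ≈ 0.002235 m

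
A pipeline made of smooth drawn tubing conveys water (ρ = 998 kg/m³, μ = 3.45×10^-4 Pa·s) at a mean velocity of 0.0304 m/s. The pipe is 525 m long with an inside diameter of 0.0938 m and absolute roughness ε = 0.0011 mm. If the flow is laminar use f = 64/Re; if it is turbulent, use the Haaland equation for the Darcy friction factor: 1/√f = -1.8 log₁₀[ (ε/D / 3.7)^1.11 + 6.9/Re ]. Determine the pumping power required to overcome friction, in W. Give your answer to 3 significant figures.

Reynolds number Re = ρVD/μ = 998 · 0.0304 · 0.0938 / 0.000345 = 8249.
Re > 4000 → turbulent. Relative roughness ε/D = 1.1e-06/0.0938 = 1.17e-05. Haaland: 1/√f = -1.8 log₁₀[(1.17e-05/3.7)^1.11 + 6.9/8249] = -1.8 log₁₀[7.87e-07 + 0.000836] = 5.539, so f = 0.0326.
Darcy-Weisbach: ΔP = f(L/D)(ρV²/2) = 0.0326·(525/0.0938)·(998·0.0304²/2) = 0.0326·5597·0.4612 = 84.13 Pa.
Q = V·A = 0.0304·0.00691 = 0.0002101 m³/s.
Pumping power P = QΔP = 0.0002101·84.13 = 0.01767 W = 0.0177 W.

P ≈ 0.0177 W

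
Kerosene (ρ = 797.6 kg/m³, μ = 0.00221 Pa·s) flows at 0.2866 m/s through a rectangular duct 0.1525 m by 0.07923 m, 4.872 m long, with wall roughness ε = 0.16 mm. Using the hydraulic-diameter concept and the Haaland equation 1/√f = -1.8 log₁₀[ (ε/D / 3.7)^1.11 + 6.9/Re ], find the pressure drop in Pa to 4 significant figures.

Hydraulic diameter D_h = 4A/P = 4·(0.1525·0.07923)/(2·(0.1525+0.07923)) = 0.04833/0.4635 = 0.1043 m.
Re = ρVD_h/μ = 797.6·0.2866·0.1043/0.00221 = 1.079e+04.
ε/D_h = 0.00016/0.1043 = 0.00153; Haaland gives 1/√f = -1.8 log₁₀[0.000176+0.00064] = 5.559, so f = 0.03236.
ΔP = f(L/D_h)(ρV²/2) = 0.03236·4.872/0.1043·32.76 = 49.52 Pa.

ΔP ≈ 49.52 Pa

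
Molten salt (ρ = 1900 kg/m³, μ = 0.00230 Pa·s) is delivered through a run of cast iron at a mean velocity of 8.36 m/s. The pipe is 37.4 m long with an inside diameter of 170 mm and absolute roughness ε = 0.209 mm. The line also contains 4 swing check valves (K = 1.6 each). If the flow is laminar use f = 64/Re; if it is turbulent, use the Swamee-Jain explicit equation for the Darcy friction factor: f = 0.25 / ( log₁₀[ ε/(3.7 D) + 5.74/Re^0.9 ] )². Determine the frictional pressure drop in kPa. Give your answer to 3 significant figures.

Reynolds number Re = ρVD/μ = 1900 · 8.36 · 0.17 / 0.0023 = 1.174e+06.
Re > 4000 → turbulent. Relative roughness ε/D = 0.000209/0.17 = 0.00123. Swamee-Jain: f = 0.25/(log₁₀[0.00123/3.7 + 5.74/1.174e+06^0.9])² = 0.25/(log₁₀[0.000332 + 1.98e-05])² = 0.25/(-3.453)² = 0.02096.
Total minor-loss coefficient ΣK = 4·1.6 = 6.4.
ΔP = [f·L/D + ΣK]·(ρV²/2) = [0.02096·37.4/0.17 + 6.4]·(1900·8.36²/2) = [4.612 + 6.4]·6.64e+04 = 7.311e+05 Pa.
ΔP = 7.311e+05 Pa = 731 kPa.

ΔP ≈ 731 kPa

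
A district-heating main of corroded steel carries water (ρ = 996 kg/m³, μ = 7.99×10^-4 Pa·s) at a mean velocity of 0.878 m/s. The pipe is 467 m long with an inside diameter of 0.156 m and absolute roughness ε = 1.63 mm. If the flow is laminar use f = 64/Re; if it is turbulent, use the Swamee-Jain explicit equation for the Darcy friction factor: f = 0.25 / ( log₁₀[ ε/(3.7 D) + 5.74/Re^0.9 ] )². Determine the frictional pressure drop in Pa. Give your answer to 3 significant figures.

Reynolds number Re = ρVD/μ = 996 · 0.878 · 0.156 / 0.000799 = 1.707e+05.
Re > 4000 → turbulent. Relative roughness ε/D = 0.00163/0.156 = 0.0104. Swamee-Jain: f = 0.25/(log₁₀[0.0104/3.7 + 5.74/1.707e+05^0.9])² = 0.25/(log₁₀[0.00282 + 0.000112])² = 0.25/(-2.532)² = 0.03899.
Darcy-Weisbach: ΔP = f(L/D)(ρV²/2) = 0.03899·(467/0.156)·(996·0.878²/2) = 0.03899·2994·383.9 = 4.481e+04 Pa.

ΔP ≈ 44800 Pa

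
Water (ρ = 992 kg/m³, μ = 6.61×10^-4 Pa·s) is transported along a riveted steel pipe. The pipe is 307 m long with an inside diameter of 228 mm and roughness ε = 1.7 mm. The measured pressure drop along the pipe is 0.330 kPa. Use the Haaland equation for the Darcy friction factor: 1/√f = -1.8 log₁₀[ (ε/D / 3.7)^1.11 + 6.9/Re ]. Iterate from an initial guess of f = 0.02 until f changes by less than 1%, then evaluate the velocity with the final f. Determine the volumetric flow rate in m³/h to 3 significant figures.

Rearranging Darcy-Weisbach: V = √(2·ΔP·D/(f·L·ρ)). With ε/D = 0.0017/0.228 = 0.00746, iterate starting from f = 0.02:
  f = 0.02 → V = √(2·330·0.228/(0.02·307·992)) = 0.1572 m/s; Re = ρVD/μ = 5.378e+04; f → 0.03569
  f = 0.03569 → V = 0.1177 m/s; Re = 4.026e+04; f → 0.03608
  f = 0.03608 → V = 0.117 m/s; Re = 4.004e+04; f → 0.03609
Converged (Δf/f < 1%). With the final f = 0.03609: V = √(2·330·0.228/(0.03609·307·992)) = 0.117 m/s.
Q = V·A = 0.117·(π/4·0.228²) = 0.004777 m³/s = 17.2 m³/h.

Q ≈ 17.2 m³/h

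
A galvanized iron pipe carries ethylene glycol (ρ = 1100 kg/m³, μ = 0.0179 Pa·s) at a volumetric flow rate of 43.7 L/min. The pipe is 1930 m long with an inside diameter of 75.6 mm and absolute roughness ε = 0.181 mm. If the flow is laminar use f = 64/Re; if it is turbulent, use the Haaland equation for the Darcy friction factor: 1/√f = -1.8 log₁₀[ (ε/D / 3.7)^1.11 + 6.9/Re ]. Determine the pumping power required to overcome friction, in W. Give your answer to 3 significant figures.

P ≈ 22.9 W

Q = 43.7 L/min = 43.7/60000 = 0.0007283 m³/s.
Cross-sectional area A = πD²/4 = π(0.0756)²/4 = 0.004489 m²; mean velocity V = Q/A = 0.0007283/0.004489 = 0.1623 m/s.
Reynolds number Re = ρVD/μ = 1100 · 0.1623 · 0.0756 / 0.0179 = 753.8.
Re < 2300 → laminar flow, so f = 64/Re = 64/753.8 = 0.0849 (the turbulent correlation is not needed).
Darcy-Weisbach: ΔP = f(L/D)(ρV²/2) = 0.0849·(1930/0.0756)·(1100·0.1623²/2) = 0.0849·2.553e+04·14.48 = 3.138e+04 Pa.
Pumping power P = QΔP = 0.0007283·3.138e+04 = 22.86 W = 22.9 W.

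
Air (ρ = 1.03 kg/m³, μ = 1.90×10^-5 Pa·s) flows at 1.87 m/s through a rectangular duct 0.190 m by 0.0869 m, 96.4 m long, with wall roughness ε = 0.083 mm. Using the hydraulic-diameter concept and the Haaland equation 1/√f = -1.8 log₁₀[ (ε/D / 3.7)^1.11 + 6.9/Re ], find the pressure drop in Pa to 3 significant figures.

Hydraulic diameter D_h = 4A/P = 4·(0.19·0.0869)/(2·(0.19+0.0869)) = 0.06604/0.5538 = 0.1193 m.
Re = ρVD_h/μ = 1.03·1.87·0.1193/1.9e-05 = 1.209e+04.
ε/D_h = 8.3e-05/0.1193 = 0.000696; Haaland gives 1/√f = -1.8 log₁₀[7.32e-05+0.000571] = 5.744, so f = 0.03031.
ΔP = f(L/D_h)(ρV²/2) = 0.03031·96.4/0.1193·1.801 = 44.12 Pa.

ΔP ≈ 44.1 Pa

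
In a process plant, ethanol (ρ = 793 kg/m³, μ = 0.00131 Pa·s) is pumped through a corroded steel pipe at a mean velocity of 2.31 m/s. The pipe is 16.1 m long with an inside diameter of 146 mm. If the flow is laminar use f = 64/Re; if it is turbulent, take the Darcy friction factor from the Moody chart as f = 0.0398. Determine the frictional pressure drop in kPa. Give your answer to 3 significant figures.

Reynolds number Re = ρVD/μ = 793 · 2.31 · 0.146 / 0.00131 = 2.042e+05.
Re > 4000 → turbulent; use the Moody-chart value f = 0.0398.
Darcy-Weisbach: ΔP = f(L/D)(ρV²/2) = 0.0398·(16.1/0.146)·(793·2.31²/2) = 0.0398·110.3·2116 = 9286 Pa.
ΔP = 9286 Pa = 9.29 kPa.

ΔP ≈ 9.29 kPa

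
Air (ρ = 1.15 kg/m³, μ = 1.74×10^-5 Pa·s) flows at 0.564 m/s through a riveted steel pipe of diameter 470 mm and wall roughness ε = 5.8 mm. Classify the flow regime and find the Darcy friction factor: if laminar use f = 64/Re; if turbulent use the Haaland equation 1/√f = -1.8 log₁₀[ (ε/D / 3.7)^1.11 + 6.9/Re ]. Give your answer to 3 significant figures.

f ≈ 0.0435

Re = ρVD/μ = 1.15·0.564·0.47/1.74e-05 = 1.752e+04.
Re > 4000 → turbulent. ε/D = 0.0058/0.47 = 0.0123; Haaland: 1/√f = -1.8 log₁₀[0.00178 + 0.000394] = 4.793, so f = 0.04354.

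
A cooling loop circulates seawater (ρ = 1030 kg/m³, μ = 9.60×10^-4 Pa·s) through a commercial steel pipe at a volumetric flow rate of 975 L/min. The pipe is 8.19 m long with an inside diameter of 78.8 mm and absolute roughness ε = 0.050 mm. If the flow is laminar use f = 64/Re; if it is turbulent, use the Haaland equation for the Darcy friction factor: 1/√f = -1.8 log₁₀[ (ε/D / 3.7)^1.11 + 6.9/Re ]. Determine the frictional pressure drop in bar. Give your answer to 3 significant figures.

Q = 975 L/min = 975/60000 = 0.01625 m³/s.
Cross-sectional area A = πD²/4 = π(0.0788)²/4 = 0.004877 m²; mean velocity V = Q/A = 0.01625/0.004877 = 3.332 m/s.
Reynolds number Re = ρVD/μ = 1030 · 3.332 · 0.0788 / 0.00096 = 2.817e+05.
Re > 4000 → turbulent. Relative roughness ε/D = 5e-05/0.0788 = 0.000635. Haaland: 1/√f = -1.8 log₁₀[(0.000635/3.7)^1.11 + 6.9/2.817e+05] = -1.8 log₁₀[6.61e-05 + 2.45e-05] = 7.277, so f = 0.01888.
Darcy-Weisbach: ΔP = f(L/D)(ρV²/2) = 0.01888·(8.19/0.0788)·(1030·3.332²/2) = 0.01888·103.9·5718 = 1.122e+04 Pa.
ΔP = 1.122e+04 Pa = 0.112 bar.

ΔP ≈ 0.112 bar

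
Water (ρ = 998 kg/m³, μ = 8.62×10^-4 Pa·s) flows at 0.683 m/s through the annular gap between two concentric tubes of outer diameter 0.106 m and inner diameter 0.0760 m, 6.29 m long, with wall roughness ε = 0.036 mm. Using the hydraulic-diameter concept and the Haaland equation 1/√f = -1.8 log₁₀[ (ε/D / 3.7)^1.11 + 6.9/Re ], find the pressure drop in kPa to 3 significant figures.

Hydraulic diameter D_h = 4A/P = D_o - D_i = 0.106 - 0.076 = 0.03 m.
Re = ρVD_h/μ = 998·0.683·0.03/0.000862 = 2.372e+04.
ε/D_h = 3.6e-05/0.03 = 0.0012; Haaland gives 1/√f = -1.8 log₁₀[0.000134+0.000291] = 6.069, so f = 0.02715.
ΔP = f(L/D_h)(ρV²/2) = 0.02715·6.29/0.03·232.8 = 1325 Pa.
ΔP = 1.33 kPa.

ΔP ≈ 1.33 kPa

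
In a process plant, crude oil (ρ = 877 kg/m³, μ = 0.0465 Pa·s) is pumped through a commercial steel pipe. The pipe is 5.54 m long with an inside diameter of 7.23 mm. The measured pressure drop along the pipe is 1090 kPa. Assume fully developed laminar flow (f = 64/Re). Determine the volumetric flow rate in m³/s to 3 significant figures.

For laminar flow, f = 64/Re with Re = ρVD/μ, so Darcy-Weisbach reduces to ΔP = 32μLV/D². Solving for V: V = ΔP·D²/(32μL) = 1.09e+06·(0.00723)²/(32·0.0465·5.54) = 6.912 m/s.
Check: Re = ρVD/μ = 877·6.912·0.00723/0.0465 = 942.5 < 2300, so the laminar assumption holds.
Q = V·A = 6.912·(π/4·0.00723²) = 0.0002838 m³/s = 2.84×10^-4 m³/s.

Q ≈ 2.84×10^-4 m³/s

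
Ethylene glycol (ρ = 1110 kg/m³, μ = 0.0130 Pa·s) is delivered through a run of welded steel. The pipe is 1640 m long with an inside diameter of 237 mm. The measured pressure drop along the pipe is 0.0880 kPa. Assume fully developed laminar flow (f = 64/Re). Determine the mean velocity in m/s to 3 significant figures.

For laminar flow, f = 64/Re with Re = ρVD/μ, so Darcy-Weisbach reduces to ΔP = 32μLV/D². Solving for V: V = ΔP·D²/(32μL) = 88·(0.237)²/(32·0.013·1640) = 0.007245 m/s.
Check: Re = ρVD/μ = 1110·0.007245·0.237/0.013 = 146.6 < 2300, so the laminar assumption holds.

V ≈ 0.00725 m/s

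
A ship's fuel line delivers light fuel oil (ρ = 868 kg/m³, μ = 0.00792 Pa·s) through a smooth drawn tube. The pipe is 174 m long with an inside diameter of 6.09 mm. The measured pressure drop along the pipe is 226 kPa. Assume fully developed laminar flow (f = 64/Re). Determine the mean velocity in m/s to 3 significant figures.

V ≈ 0.190 m/s

For laminar flow, f = 64/Re with Re = ρVD/μ, so Darcy-Weisbach reduces to ΔP = 32μLV/D². Solving for V: V = ΔP·D²/(32μL) = 2.26e+05·(0.00609)²/(32·0.00792·174) = 0.1901 m/s.
Check: Re = ρVD/μ = 868·0.1901·0.00609/0.00792 = 126.9 < 2300, so the laminar assumption holds.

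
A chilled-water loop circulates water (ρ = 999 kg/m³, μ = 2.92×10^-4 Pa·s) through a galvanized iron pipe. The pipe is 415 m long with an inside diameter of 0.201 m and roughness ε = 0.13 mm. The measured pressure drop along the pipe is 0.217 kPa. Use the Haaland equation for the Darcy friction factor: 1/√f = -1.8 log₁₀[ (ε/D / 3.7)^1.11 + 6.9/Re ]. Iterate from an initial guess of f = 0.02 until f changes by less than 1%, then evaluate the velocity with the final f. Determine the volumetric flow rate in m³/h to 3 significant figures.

Rearranging Darcy-Weisbach: V = √(2·ΔP·D/(f·L·ρ)). With ε/D = 0.00013/0.201 = 0.000647, iterate starting from f = 0.02:
  f = 0.02 → V = √(2·217·0.201/(0.02·415·999)) = 0.1026 m/s; Re = ρVD/μ = 7.053e+04; f → 0.02158
  f = 0.02158 → V = 0.09874 m/s; Re = 6.79e+04; f → 0.02169
Converged (Δf/f < 1%). With the final f = 0.02169: V = √(2·217·0.201/(0.02169·415·999)) = 0.09848 m/s.
Q = V·A = 0.09848·(π/4·0.201²) = 0.003125 m³/s = 11.2 m³/h.

Q ≈ 11.2 m³/h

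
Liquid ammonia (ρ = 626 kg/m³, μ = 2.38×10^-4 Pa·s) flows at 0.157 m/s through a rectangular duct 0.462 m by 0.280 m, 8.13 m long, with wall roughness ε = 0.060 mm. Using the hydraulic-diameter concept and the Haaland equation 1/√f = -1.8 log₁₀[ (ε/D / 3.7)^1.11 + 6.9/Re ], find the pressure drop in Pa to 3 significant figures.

ΔP ≈ 3.15 Pa

Hydraulic diameter D_h = 4A/P = 4·(0.462·0.28)/(2·(0.462+0.28)) = 0.5174/1.484 = 0.3487 m.
Re = ρVD_h/μ = 626·0.157·0.3487/0.000238 = 1.44e+05.
ε/D_h = 6e-05/0.3487 = 0.000172; Haaland gives 1/√f = -1.8 log₁₀[1.55e-05+4.79e-05] = 7.556, so f = 0.01752.
ΔP = f(L/D_h)(ρV²/2) = 0.01752·8.13/0.3487·7.715 = 3.151 Pa.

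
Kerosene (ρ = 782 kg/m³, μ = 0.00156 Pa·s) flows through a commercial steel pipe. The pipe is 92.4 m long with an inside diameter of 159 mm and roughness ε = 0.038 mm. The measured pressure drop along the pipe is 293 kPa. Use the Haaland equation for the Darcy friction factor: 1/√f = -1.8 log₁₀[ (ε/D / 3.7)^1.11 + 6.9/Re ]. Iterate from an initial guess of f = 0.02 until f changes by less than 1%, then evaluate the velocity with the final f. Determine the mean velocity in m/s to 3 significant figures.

Rearranging Darcy-Weisbach: V = √(2·ΔP·D/(f·L·ρ)). With ε/D = 3.8e-05/0.159 = 0.000239, iterate starting from f = 0.02:
  f = 0.02 → V = √(2·2.93e+05·0.159/(0.02·92.4·782)) = 8.03 m/s; Re = ρVD/μ = 6.4e+05; f → 0.01538
  f = 0.01538 → V = 9.157 m/s; Re = 7.298e+05; f → 0.01526
Converged (Δf/f < 1%). With the final f = 0.01526: V = √(2·2.93e+05·0.159/(0.01526·92.4·782)) = 9.193 m/s.

V ≈ 9.19 m/s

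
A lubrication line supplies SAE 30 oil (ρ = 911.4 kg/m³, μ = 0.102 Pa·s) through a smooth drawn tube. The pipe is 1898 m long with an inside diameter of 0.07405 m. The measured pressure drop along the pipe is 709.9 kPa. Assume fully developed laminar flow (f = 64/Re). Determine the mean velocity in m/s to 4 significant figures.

V ≈ 0.6283 m/s

For laminar flow, f = 64/Re with Re = ρVD/μ, so Darcy-Weisbach reduces to ΔP = 32μLV/D². Solving for V: V = ΔP·D²/(32μL) = 7.099e+05·(0.07405)²/(32·0.102·1898) = 0.6283 m/s.
Check: Re = ρVD/μ = 911.4·0.6283·0.07405/0.102 = 415.8 < 2300, so the laminar assumption holds.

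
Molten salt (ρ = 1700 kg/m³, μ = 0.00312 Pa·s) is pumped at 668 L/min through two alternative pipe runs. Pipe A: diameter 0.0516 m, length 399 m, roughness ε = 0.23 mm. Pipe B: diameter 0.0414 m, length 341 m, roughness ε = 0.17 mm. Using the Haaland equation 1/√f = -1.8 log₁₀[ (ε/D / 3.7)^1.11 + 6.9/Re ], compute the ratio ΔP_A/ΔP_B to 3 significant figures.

ΔP_A/ΔP_B ≈ 0.400

Pipe A: V = Q/A = 0.01113/0.002091 = 5.324 m/s; Re = 1.497e+05; ε/D = 0.00446; Haaland → f = 0.03001; ΔP_A = f(L/D)(ρV²/2) = 5.592e+06 Pa.
Pipe B: V = Q/A = 0.01113/0.001346 = 8.271 m/s; Re = 1.866e+05; ε/D = 0.00411; Haaland → f = 0.02922; ΔP_B = f(L/D)(ρV²/2) = 1.399e+07 Pa.
ΔP_A/ΔP_B = 5.592e+06/1.399e+07 = 0.400.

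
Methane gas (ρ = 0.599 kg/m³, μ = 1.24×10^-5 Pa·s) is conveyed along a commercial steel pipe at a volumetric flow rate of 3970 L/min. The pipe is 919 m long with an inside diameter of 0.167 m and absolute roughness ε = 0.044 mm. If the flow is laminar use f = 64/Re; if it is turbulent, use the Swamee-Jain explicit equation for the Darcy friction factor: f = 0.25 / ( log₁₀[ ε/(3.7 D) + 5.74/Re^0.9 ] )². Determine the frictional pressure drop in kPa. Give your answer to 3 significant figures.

Q = 3970 L/min = 3970/60000 = 0.06617 m³/s.
Cross-sectional area A = πD²/4 = π(0.167)²/4 = 0.0219 m²; mean velocity V = Q/A = 0.06617/0.0219 = 3.021 m/s.
Reynolds number Re = ρVD/μ = 0.599 · 3.021 · 0.167 / 1.24e-05 = 2.437e+04.
Re > 4000 → turbulent. Relative roughness ε/D = 4.4e-05/0.167 = 0.000263. Swamee-Jain: f = 0.25/(log₁₀[0.000263/3.7 + 5.74/2.437e+04^0.9])² = 0.25/(log₁₀[7.12e-05 + 0.000647])² = 0.25/(-3.144)² = 0.02529.
Darcy-Weisbach: ΔP = f(L/D)(ρV²/2) = 0.02529·(919/0.167)·(0.599·3.021²/2) = 0.02529·5503·2.733 = 380.4 Pa.
ΔP = 380.4 Pa = 0.380 kPa.

ΔP ≈ 0.380 kPa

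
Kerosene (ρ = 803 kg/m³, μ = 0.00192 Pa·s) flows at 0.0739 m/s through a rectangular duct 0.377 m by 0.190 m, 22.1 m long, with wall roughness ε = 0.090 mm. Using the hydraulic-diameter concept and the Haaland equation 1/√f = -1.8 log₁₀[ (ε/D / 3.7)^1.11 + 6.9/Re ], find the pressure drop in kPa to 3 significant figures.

ΔP ≈ 0.00642 kPa

Hydraulic diameter D_h = 4A/P = 4·(0.377·0.19)/(2·(0.377+0.19)) = 0.2865/1.134 = 0.2527 m.
Re = ρVD_h/μ = 803·0.0739·0.2527/0.00192 = 7809.
ε/D_h = 9e-05/0.2527 = 0.000356; Haaland gives 1/√f = -1.8 log₁₀[3.48e-05+0.000884] = 5.467, so f = 0.03346.
ΔP = f(L/D_h)(ρV²/2) = 0.03346·22.1/0.2527·2.193 = 6.418 Pa.
ΔP = 0.00642 kPa.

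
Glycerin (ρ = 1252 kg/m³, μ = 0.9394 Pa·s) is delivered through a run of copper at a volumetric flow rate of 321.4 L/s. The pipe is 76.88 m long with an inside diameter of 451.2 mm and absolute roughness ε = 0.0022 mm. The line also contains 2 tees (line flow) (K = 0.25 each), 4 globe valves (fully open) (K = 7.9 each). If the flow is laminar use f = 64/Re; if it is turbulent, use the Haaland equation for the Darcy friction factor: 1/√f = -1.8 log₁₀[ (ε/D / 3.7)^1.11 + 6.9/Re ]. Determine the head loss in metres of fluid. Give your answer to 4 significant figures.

Q = 321.4 L/s = 321.4/1000 = 0.3214 m³/s.
Cross-sectional area A = πD²/4 = π(0.4512)²/4 = 0.1599 m²; mean velocity V = Q/A = 0.3214/0.1599 = 2.01 m/s.
Reynolds number Re = ρVD/μ = 1252 · 2.01 · 0.4512 / 0.939 = 1209.
Re < 2300 → laminar flow, so f = 64/Re = 64/1209 = 0.05295 (the turbulent correlation is not needed).
Total minor-loss coefficient ΣK = 2·0.25 + 4·7.9 = 32.1.
ΔP = [f·L/D + ΣK]·(ρV²/2) = [0.05295·76.88/0.4512 + 32.1]·(1252·2.01²/2) = [9.022 + 32.1]·2529 = 1.04e+05 Pa.
Head loss h_f = ΔP/(ρg) = 1.04e+05/(1252·9.81) = 8.469 m.

h_f ≈ 8.469 m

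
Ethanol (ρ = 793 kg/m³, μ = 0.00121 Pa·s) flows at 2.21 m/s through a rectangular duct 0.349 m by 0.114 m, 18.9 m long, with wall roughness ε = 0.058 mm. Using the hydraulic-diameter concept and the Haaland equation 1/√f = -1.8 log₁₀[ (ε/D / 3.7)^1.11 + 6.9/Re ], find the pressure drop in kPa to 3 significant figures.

Hydraulic diameter D_h = 4A/P = 4·(0.349·0.114)/(2·(0.349+0.114)) = 0.1591/0.926 = 0.1719 m.
Re = ρVD_h/μ = 793·2.21·0.1719/0.00121 = 2.489e+05.
ε/D_h = 5.8e-05/0.1719 = 0.000337; Haaland gives 1/√f = -1.8 log₁₀[3.28e-05+2.77e-05] = 7.593, so f = 0.01735.
ΔP = f(L/D_h)(ρV²/2) = 0.01735·18.9/0.1719·1937 = 3694 Pa.
ΔP = 3.69 kPa.

ΔP ≈ 3.69 kPa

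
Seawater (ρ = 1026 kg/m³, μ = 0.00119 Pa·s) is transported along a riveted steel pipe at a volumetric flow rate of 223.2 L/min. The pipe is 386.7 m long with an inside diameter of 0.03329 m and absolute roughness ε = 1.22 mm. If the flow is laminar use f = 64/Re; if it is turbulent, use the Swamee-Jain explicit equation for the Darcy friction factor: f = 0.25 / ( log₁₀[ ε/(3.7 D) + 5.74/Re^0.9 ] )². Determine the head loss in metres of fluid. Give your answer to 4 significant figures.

h_f ≈ 677.6 m

Q = 223.2 L/min = 223.2/60000 = 0.00372 m³/s.
Cross-sectional area A = πD²/4 = π(0.03329)²/4 = 0.0008704 m²; mean velocity V = Q/A = 0.00372/0.0008704 = 4.274 m/s.
Reynolds number Re = ρVD/μ = 1026 · 4.274 · 0.03329 / 0.00119 = 1.227e+05.
Re > 4000 → turbulent. Relative roughness ε/D = 0.00122/0.03329 = 0.0366. Swamee-Jain: f = 0.25/(log₁₀[0.0366/3.7 + 5.74/1.227e+05^0.9])² = 0.25/(log₁₀[0.0099 + 0.000151])² = 0.25/(-1.998)² = 0.06265.
Darcy-Weisbach: ΔP = f(L/D)(ρV²/2) = 0.06265·(386.7/0.03329)·(1026·4.274²/2) = 0.06265·1.162e+04·9371 = 6.82e+06 Pa.
Head loss h_f = ΔP/(ρg) = 6.82e+06/(1026·9.81) = 677.6 m.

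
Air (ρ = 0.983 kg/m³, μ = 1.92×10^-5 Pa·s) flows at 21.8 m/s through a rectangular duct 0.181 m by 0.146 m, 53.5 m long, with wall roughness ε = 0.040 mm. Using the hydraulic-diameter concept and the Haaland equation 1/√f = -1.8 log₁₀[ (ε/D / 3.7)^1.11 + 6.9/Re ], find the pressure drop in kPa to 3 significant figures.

ΔP ≈ 1.35 kPa

Hydraulic diameter D_h = 4A/P = 4·(0.181·0.146)/(2·(0.181+0.146)) = 0.1057/0.654 = 0.1616 m.
Re = ρVD_h/μ = 0.983·21.8·0.1616/1.92e-05 = 1.804e+05.
ε/D_h = 4e-05/0.1616 = 0.000247; Haaland gives 1/√f = -1.8 log₁₀[2.32e-05+3.82e-05] = 7.58, so f = 0.0174.
ΔP = f(L/D_h)(ρV²/2) = 0.0174·53.5/0.1616·233.6 = 1346 Pa.
ΔP = 1.35 kPa.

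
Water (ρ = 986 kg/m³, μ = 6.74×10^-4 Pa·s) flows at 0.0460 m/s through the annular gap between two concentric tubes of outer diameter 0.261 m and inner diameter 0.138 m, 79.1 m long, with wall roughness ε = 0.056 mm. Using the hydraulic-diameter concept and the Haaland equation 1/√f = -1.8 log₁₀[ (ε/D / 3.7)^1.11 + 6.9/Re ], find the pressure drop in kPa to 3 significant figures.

Hydraulic diameter D_h = 4A/P = D_o - D_i = 0.261 - 0.138 = 0.123 m.
Re = ρVD_h/μ = 986·0.046·0.123/0.000674 = 8277.
ε/D_h = 5.6e-05/0.123 = 0.000455; Haaland gives 1/√f = -1.8 log₁₀[4.57e-05+0.000834] = 5.501, so f = 0.03305.
ΔP = f(L/D_h)(ρV²/2) = 0.03305·79.1/0.123·1.043 = 22.17 Pa.
ΔP = 0.0222 kPa.

ΔP ≈ 0.0222 kPa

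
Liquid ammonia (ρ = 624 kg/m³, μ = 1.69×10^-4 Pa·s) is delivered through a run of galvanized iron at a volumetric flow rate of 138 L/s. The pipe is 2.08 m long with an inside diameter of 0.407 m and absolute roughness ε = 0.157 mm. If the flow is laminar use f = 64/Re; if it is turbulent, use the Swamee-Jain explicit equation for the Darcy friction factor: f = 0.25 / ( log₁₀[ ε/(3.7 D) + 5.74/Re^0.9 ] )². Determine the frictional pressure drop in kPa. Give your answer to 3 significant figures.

Q = 138 L/s = 138/1000 = 0.138 m³/s.
Cross-sectional area A = πD²/4 = π(0.407)²/4 = 0.1301 m²; mean velocity V = Q/A = 0.138/0.1301 = 1.061 m/s.
Reynolds number Re = ρVD/μ = 624 · 1.061 · 0.407 / 0.000169 = 1.594e+06.
Re > 4000 → turbulent. Relative roughness ε/D = 0.000157/0.407 = 0.000386. Swamee-Jain: f = 0.25/(log₁₀[0.000386/3.7 + 5.74/1.594e+06^0.9])² = 0.25/(log₁₀[0.000104 + 1.5e-05])² = 0.25/(-3.923)² = 0.01624.
Darcy-Weisbach: ΔP = f(L/D)(ρV²/2) = 0.01624·(2.08/0.407)·(624·1.061²/2) = 0.01624·5.111·351 = 29.14 Pa.
ΔP = 29.14 Pa = 0.0291 kPa.

ΔP ≈ 0.0291 kPa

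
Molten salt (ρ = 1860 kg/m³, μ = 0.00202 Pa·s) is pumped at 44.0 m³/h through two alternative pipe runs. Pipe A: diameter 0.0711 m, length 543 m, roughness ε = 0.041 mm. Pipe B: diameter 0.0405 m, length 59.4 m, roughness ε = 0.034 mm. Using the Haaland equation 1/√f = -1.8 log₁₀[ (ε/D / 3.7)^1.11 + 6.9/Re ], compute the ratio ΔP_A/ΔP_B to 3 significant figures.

Pipe A: V = Q/A = 0.01222/0.00397 = 3.078 m/s; Re = 2.015e+05; ε/D = 0.000577; Haaland → f = 0.01902; ΔP_A = f(L/D)(ρV²/2) = 1.28e+06 Pa.
Pipe B: V = Q/A = 0.01222/0.001288 = 9.487 m/s; Re = 3.538e+05; ε/D = 0.00084; Haaland → f = 0.01968; ΔP_B = f(L/D)(ρV²/2) = 2.416e+06 Pa.
ΔP_A/ΔP_B = 1.28e+06/2.416e+06 = 0.530.

ΔP_A/ΔP_B ≈ 0.530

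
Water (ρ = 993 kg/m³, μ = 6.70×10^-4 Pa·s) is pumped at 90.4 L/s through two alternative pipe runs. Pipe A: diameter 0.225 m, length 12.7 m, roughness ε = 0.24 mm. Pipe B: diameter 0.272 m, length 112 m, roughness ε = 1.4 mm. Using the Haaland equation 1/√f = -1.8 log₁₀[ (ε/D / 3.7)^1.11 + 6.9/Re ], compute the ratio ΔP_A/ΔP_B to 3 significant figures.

Pipe A: V = Q/A = 0.0904/0.03976 = 2.274 m/s; Re = 7.582e+05; ε/D = 0.00107; Haaland → f = 0.02032; ΔP_A = f(L/D)(ρV²/2) = 2944 Pa.
Pipe B: V = Q/A = 0.0904/0.05811 = 1.556 m/s; Re = 6.272e+05; ε/D = 0.00515; Haaland → f = 0.03083; ΔP_B = f(L/D)(ρV²/2) = 1.526e+04 Pa.
ΔP_A/ΔP_B = 2944/1.526e+04 = 0.193.

ΔP_A/ΔP_B ≈ 0.193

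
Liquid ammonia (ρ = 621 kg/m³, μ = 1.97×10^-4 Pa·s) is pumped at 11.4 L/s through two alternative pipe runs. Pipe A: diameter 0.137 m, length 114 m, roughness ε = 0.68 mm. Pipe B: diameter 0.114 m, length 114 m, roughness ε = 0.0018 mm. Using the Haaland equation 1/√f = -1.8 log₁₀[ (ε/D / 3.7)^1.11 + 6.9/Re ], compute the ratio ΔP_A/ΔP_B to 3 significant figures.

ΔP_A/ΔP_B ≈ 0.889

Pipe A: V = Q/A = 0.0114/0.01474 = 0.7733 m/s; Re = 3.34e+05; ε/D = 0.00496; Haaland → f = 0.03062; ΔP_A = f(L/D)(ρV²/2) = 4732 Pa.
Pipe B: V = Q/A = 0.0114/0.01021 = 1.117 m/s; Re = 4.014e+05; ε/D = 1.58e-05; Haaland → f = 0.01375; ΔP_B = f(L/D)(ρV²/2) = 5326 Pa.
ΔP_A/ΔP_B = 4732/5326 = 0.889.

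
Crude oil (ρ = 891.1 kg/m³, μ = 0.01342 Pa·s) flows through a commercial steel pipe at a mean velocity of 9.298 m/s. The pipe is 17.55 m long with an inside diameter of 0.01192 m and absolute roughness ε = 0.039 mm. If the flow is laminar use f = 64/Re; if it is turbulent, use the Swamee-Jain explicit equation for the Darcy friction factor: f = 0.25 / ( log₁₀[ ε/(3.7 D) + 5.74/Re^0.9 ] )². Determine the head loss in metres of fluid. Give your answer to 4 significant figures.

h_f ≈ 248.4 m

Reynolds number Re = ρVD/μ = 891.1 · 9.298 · 0.01192 / 0.0134 = 7359.
Re > 4000 → turbulent. Relative roughness ε/D = 3.9e-05/0.01192 = 0.00327. Swamee-Jain: f = 0.25/(log₁₀[0.00327/3.7 + 5.74/7359^0.9])² = 0.25/(log₁₀[0.000884 + 0.0019])² = 0.25/(-2.555)² = 0.03829.
Darcy-Weisbach: ΔP = f(L/D)(ρV²/2) = 0.03829·(17.55/0.01192)·(891.1·9.298²/2) = 0.03829·1472·3.852e+04 = 2.171e+06 Pa.
Head loss h_f = ΔP/(ρg) = 2.171e+06/(891.1·9.81) = 248.4 m.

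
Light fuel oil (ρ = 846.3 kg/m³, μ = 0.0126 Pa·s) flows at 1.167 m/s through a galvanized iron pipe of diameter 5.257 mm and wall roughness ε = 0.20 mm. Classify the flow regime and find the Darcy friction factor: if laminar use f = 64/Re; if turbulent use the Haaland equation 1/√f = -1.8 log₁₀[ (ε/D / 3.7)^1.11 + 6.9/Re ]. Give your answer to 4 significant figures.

f ≈ 0.1553

Re = ρVD/μ = 846.3·1.167·0.005257/0.0126 = 412.1.
Re < 2300 → laminar, so f = 64/Re = 0.1553 (roughness is irrelevant in laminar flow).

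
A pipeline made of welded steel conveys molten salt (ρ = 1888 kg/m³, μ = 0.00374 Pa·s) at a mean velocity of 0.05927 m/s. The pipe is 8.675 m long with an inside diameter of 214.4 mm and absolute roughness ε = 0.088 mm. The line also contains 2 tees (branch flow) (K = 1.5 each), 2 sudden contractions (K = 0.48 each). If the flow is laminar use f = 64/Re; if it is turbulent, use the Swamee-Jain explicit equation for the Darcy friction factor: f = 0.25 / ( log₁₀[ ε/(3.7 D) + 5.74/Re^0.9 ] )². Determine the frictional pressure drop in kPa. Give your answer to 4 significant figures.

Reynolds number Re = ρVD/μ = 1888 · 0.05927 · 0.2144 / 0.00374 = 6415.
Re > 4000 → turbulent. Relative roughness ε/D = 8.8e-05/0.2144 = 0.00041. Swamee-Jain: f = 0.25/(log₁₀[0.00041/3.7 + 5.74/6415^0.9])² = 0.25/(log₁₀[0.000111 + 0.00215])² = 0.25/(-2.646)² = 0.03572.
Total minor-loss coefficient ΣK = 2·1.5 + 2·0.48 = 3.96.
ΔP = [f·L/D + ΣK]·(ρV²/2) = [0.03572·8.675/0.2144 + 3.96]·(1888·0.05927²/2) = [1.445 + 3.96]·3.316 = 17.92 Pa.
ΔP = 17.92 Pa = 0.01792 kPa.

ΔP ≈ 0.01792 kPa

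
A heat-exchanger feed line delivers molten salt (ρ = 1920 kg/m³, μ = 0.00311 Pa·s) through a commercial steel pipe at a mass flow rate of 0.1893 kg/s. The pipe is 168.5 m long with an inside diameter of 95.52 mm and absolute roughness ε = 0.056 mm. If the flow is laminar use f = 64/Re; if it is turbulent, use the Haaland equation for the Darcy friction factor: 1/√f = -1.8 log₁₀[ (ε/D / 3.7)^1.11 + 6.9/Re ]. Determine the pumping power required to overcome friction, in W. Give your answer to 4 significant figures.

A = πD²/4 = π(0.09552)²/4 = 0.007166 m²; mean velocity V = ṁ/(ρA) = 0.1893/(1920 · 0.007166) = 0.01376 m/s.
Reynolds number Re = ρVD/μ = 1920 · 0.01376 · 0.09552 / 0.00311 = 811.3.
Re < 2300 → laminar flow, so f = 64/Re = 64/811.3 = 0.07888 (the turbulent correlation is not needed).
Darcy-Weisbach: ΔP = f(L/D)(ρV²/2) = 0.07888·(168.5/0.09552)·(1920·0.01376²/2) = 0.07888·1764·0.1817 = 25.29 Pa.
Q = ṁ/ρ = 0.1893/1920 = 9.859e-05 m³/s.
Pumping power P = QΔP = 9.859e-05·25.29 = 0.0024931 W = 0.002493 W.

P ≈ 0.002493 W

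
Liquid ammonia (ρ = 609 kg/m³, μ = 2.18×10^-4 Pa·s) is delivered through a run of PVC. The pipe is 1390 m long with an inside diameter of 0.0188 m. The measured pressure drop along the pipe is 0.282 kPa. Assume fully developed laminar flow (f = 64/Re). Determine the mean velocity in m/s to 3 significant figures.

V ≈ 0.0103 m/s

For laminar flow, f = 64/Re with Re = ρVD/μ, so Darcy-Weisbach reduces to ΔP = 32μLV/D². Solving for V: V = ΔP·D²/(32μL) = 282·(0.0188)²/(32·0.000218·1390) = 0.01028 m/s.
Check: Re = ρVD/μ = 609·0.01028·0.0188/0.000218 = 539.8 < 2300, so the laminar assumption holds.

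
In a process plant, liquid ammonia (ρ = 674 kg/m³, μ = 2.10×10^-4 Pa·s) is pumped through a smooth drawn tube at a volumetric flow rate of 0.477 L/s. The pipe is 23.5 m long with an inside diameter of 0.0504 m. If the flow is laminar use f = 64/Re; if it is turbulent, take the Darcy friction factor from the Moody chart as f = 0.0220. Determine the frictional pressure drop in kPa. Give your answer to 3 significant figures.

ΔP ≈ 0.198 kPa

Q = 0.477 L/s = 0.477/1000 = 0.000477 m³/s.
Cross-sectional area A = πD²/4 = π(0.0504)²/4 = 0.001995 m²; mean velocity V = Q/A = 0.000477/0.001995 = 0.2391 m/s.
Reynolds number Re = ρVD/μ = 674 · 0.2391 · 0.0504 / 0.00021 = 3.868e+04.
Re > 4000 → turbulent; use the Moody-chart value f = 0.0220.
Darcy-Weisbach: ΔP = f(L/D)(ρV²/2) = 0.022·(23.5/0.0504)·(674·0.2391²/2) = 0.022·466.3·19.26 = 197.6 Pa.
ΔP = 197.6 Pa = 0.198 kPa.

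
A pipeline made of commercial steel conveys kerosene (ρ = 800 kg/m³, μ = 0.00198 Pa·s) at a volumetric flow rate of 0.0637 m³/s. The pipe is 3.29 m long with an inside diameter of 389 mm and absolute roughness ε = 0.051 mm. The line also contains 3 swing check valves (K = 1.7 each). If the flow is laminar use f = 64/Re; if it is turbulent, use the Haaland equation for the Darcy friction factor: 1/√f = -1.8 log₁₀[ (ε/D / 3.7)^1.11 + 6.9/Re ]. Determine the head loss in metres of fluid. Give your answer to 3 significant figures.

h_f ≈ 0.0770 m

Cross-sectional area A = πD²/4 = π(0.389)²/4 = 0.1188 m²; mean velocity V = Q/A = 0.0637/0.1188 = 0.536 m/s.
Reynolds number Re = ρVD/μ = 800 · 0.536 · 0.389 / 0.00198 = 8.424e+04.
Re > 4000 → turbulent. Relative roughness ε/D = 5.1e-05/0.389 = 0.000131. Haaland: 1/√f = -1.8 log₁₀[(0.000131/3.7)^1.11 + 6.9/8.424e+04] = -1.8 log₁₀[1.15e-05 + 8.19e-05] = 7.253, so f = 0.01901.
Total minor-loss coefficient ΣK = 3·1.7 = 5.1.
ΔP = [f·L/D + ΣK]·(ρV²/2) = [0.01901·3.29/0.389 + 5.1]·(800·0.536²/2) = [0.1608 + 5.1]·114.9 = 604.5 Pa.
Head loss h_f = ΔP/(ρg) = 604.5/(800·9.81) = 0.0770 m.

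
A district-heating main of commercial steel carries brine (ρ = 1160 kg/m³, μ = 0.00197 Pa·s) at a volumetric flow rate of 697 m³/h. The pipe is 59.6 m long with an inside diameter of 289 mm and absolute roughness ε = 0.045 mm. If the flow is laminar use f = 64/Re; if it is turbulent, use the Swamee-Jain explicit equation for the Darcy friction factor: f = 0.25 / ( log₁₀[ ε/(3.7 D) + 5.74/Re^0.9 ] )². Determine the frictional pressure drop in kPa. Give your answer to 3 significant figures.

ΔP ≈ 15.7 kPa

Q = 697 m³/h = 697/3600 = 0.1936 m³/s.
Cross-sectional area A = πD²/4 = π(0.289)²/4 = 0.0656 m²; mean velocity V = Q/A = 0.1936/0.0656 = 2.952 m/s.
Reynolds number Re = ρVD/μ = 1160 · 2.952 · 0.289 / 0.00197 = 5.023e+05.
Re > 4000 → turbulent. Relative roughness ε/D = 4.5e-05/0.289 = 0.000156. Swamee-Jain: f = 0.25/(log₁₀[0.000156/3.7 + 5.74/5.023e+05^0.9])² = 0.25/(log₁₀[4.21e-05 + 4.25e-05])² = 0.25/(-4.073)² = 0.01507.
Darcy-Weisbach: ΔP = f(L/D)(ρV²/2) = 0.01507·(59.6/0.289)·(1160·2.952²/2) = 0.01507·206.2·5053 = 1.57e+04 Pa.
ΔP = 1.57e+04 Pa = 15.7 kPa.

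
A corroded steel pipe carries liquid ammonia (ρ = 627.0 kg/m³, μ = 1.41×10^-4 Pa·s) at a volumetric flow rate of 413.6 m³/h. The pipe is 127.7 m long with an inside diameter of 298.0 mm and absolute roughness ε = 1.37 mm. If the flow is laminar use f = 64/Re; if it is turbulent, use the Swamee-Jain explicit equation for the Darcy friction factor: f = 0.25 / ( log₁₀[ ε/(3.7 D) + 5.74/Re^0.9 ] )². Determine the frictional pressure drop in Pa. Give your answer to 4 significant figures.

ΔP ≈ 10820 Pa

Q = 413.6 m³/h = 413.6/3600 = 0.1149 m³/s.
Cross-sectional area A = πD²/4 = π(0.298)²/4 = 0.06975 m²; mean velocity V = Q/A = 0.1149/0.06975 = 1.647 m/s.
Reynolds number Re = ρVD/μ = 627 · 1.647 · 0.298 / 0.000141 = 2.183e+06.
Re > 4000 → turbulent. Relative roughness ε/D = 0.00137/0.298 = 0.0046. Swamee-Jain: f = 0.25/(log₁₀[0.0046/3.7 + 5.74/2.183e+06^0.9])² = 0.25/(log₁₀[0.00124 + 1.13e-05])² = 0.25/(-2.902)² = 0.02969.
Darcy-Weisbach: ΔP = f(L/D)(ρV²/2) = 0.02969·(127.7/0.298)·(627·1.647²/2) = 0.02969·428.5·850.6 = 1.082e+04 Pa.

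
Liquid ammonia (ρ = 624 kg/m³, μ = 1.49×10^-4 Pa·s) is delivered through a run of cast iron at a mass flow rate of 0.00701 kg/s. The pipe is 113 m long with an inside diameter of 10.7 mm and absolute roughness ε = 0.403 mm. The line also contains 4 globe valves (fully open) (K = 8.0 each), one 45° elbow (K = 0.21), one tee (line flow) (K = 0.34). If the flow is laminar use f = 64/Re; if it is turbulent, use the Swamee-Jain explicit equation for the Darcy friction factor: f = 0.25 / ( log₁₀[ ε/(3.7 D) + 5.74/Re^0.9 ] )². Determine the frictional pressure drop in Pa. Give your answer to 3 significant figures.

ΔP ≈ 3720 Pa

A = πD²/4 = π(0.0107)²/4 = 8.992e-05 m²; mean velocity V = ṁ/(ρA) = 0.00701/(624 · 8.992e-05) = 0.1249 m/s.
Reynolds number Re = ρVD/μ = 624 · 0.1249 · 0.0107 / 0.000149 = 5598.
Re > 4000 → turbulent. Relative roughness ε/D = 0.000403/0.0107 = 0.0377. Swamee-Jain: f = 0.25/(log₁₀[0.0377/3.7 + 5.74/5598^0.9])² = 0.25/(log₁₀[0.0102 + 0.00243])² = 0.25/(-1.899)² = 0.0693.
Total minor-loss coefficient ΣK = 4·8 + 1·0.21 + 1·0.34 = 32.6.
ΔP = [f·L/D + ΣK]·(ρV²/2) = [0.0693·113/0.0107 + 32.6]·(624·0.1249²/2) = [731.9 + 32.6]·4.87 = 3723 Pa.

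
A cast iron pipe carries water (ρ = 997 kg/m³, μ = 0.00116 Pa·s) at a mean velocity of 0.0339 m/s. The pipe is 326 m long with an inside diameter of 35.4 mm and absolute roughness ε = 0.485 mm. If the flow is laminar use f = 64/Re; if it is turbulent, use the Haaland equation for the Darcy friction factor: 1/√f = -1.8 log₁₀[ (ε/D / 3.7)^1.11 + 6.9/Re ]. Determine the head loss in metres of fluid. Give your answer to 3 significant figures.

Reynolds number Re = ρVD/μ = 997 · 0.0339 · 0.0354 / 0.00116 = 1031.
Re < 2300 → laminar flow, so f = 64/Re = 64/1031 = 0.06205 (the turbulent correlation is not needed).
Darcy-Weisbach: ΔP = f(L/D)(ρV²/2) = 0.06205·(326/0.0354)·(997·0.0339²/2) = 0.06205·9209·0.5729 = 327.4 Pa.
Head loss h_f = ΔP/(ρg) = 327.4/(997·9.81) = 0.0335 m.

h_f ≈ 0.0335 m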